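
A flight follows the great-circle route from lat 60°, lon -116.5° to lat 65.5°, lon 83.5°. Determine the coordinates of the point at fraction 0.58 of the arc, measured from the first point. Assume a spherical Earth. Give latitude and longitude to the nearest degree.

Write both endpoints as unit vectors p₁, p₂ with components (cos φ cos λ, cos φ sin λ, sin φ).
The central angle between the endpoints is δ = arccos(p₁·p₂) ≈ 0.936 rad (53.6°).
Interpolate at f = 0.58 with slerp weights a = sin((1−f)δ)/sin δ ≈ 0.476, b = sin(fδ)/sin δ ≈ 0.642.
p = a·p₁ + b·p₂ ≈ (-0.076, 0.051, 0.996); φ = arcsin(p_z) ≈ 84.73°, λ = atan2(p_y, p_x) ≈ 145.90°.

≈ lat 85°, lon 146°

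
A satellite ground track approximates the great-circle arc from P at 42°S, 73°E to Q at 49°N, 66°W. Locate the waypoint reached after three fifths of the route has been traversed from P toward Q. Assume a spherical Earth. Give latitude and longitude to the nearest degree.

The haversine formula gives a central angle δ ≈ 2.632 rad (150.8°) between the endpoints.
Interpolate at f = 3/5 with slerp weights a = sin((1−f)δ)/sin δ ≈ 1.781, b = sin(fδ)/sin δ ≈ 2.050.
p = a·p₁ + b·p₂ ≈ (0.934, 0.037, 0.355); φ = arcsin(p_z) ≈ 20.81°, λ = atan2(p_y, p_x) ≈ 2.28°.

≈ 21°N, 2°E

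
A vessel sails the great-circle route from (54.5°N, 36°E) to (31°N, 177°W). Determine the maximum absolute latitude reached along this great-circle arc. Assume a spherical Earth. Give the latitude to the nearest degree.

≈ 74°N

The great circle lies in the plane with unit normal n̂ = (p₁ × p₂)/|p₁ × p₂|.
Here n̂_z ≈ +0.271; the vertex latitude is φ_max = arccos|n̂_z| ≈ 74.3°.
Check via Clairaut: cos φ_max = |cos φ₁| · sin C = cos(54.5°)·sin(27.8°) ≈ 0.271, again giving ≈ 74.3°.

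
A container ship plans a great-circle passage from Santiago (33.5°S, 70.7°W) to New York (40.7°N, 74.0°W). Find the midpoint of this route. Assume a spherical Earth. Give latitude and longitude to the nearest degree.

≈ (4°N, 72°W)

From cos δ = sin φ₁ sin φ₂ + cos φ₁ cos φ₂ cos Δλ, the central angle is δ ≈ 1.296 rad (74.3°).
Interpolate at f = 1/2 with slerp weights a = sin((1−f)δ)/sin δ ≈ 0.627, b = sin(fδ)/sin δ ≈ 0.627.
p = a·p₁ + b·p₂ ≈ (0.304, -0.951, 0.063); φ = arcsin(p_z) ≈ 3.60°, λ = atan2(p_y, p_x) ≈ -72.27°.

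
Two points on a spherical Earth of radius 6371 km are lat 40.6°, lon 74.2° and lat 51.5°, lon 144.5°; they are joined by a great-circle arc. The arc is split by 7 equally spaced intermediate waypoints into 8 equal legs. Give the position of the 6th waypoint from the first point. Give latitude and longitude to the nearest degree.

Write both endpoints as unit vectors p₁, p₂ with components (cos φ cos λ, cos φ sin λ, sin φ).
The central angle between the endpoints is δ = arccos(p₁·p₂) ≈ 0.838 rad (48.0°).
Interpolate at f = 6/8 with slerp weights a = sin((1−f)δ)/sin δ ≈ 0.280, b = sin(fδ)/sin δ ≈ 0.791.
p = a·p₁ + b·p₂ ≈ (-0.343, 0.490, 0.801); φ = arcsin(p_z) ≈ 53.24°, λ = atan2(p_y, p_x) ≈ 124.97°.

≈ lat 53°, lon 125°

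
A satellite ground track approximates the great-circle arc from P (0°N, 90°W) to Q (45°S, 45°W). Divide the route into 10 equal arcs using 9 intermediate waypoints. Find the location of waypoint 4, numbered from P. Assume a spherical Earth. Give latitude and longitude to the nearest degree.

Write both endpoints as unit vectors p₁, p₂ with components (cos φ cos λ, cos φ sin λ, sin φ).
The central angle between the endpoints is δ = arccos(p₁·p₂) ≈ 1.047 rad (60.0°).
Interpolate at f = 4/10 with slerp weights a = sin((1−f)δ)/sin δ ≈ 0.679, b = sin(fδ)/sin δ ≈ 0.470.
p = a·p₁ + b·p₂ ≈ (0.235, -0.914, -0.332); φ = arcsin(p_z) ≈ -19.40°, λ = atan2(p_y, p_x) ≈ -75.58°.

≈ (19°S, 76°W)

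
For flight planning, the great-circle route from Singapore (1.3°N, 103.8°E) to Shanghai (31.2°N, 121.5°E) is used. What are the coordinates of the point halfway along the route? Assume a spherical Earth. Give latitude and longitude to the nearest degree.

≈ (16°N, 112°E)

Convert each endpoint to a unit vector on the sphere (x = cos φ cos λ, y = cos φ sin λ, z = sin φ).
The central angle between the endpoints is δ = arccos(p₁·p₂) ≈ 0.598 rad (34.3°).
Interpolate at f = 1/2 with slerp weights a = sin((1−f)δ)/sin δ ≈ 0.523, b = sin(fδ)/sin δ ≈ 0.523.
p = a·p₁ + b·p₂ ≈ (-0.359, 0.890, 0.283); φ = arcsin(p_z) ≈ 16.43°, λ = atan2(p_y, p_x) ≈ 111.96°.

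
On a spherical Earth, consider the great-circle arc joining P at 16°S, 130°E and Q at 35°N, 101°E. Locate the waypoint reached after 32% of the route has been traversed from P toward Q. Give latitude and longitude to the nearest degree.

Convert each endpoint to a unit vector on the sphere (x = cos φ cos λ, y = cos φ sin λ, z = sin φ).
The central angle between the endpoints is δ = arccos(p₁·p₂) ≈ 1.011 rad (58.0°).
Interpolate at f = 0.32 with slerp weights a = sin((1−f)δ)/sin δ ≈ 0.749, b = sin(fδ)/sin δ ≈ 0.375.
p = a·p₁ + b·p₂ ≈ (-0.521, 0.853, 0.009); φ = arcsin(p_z) ≈ 0.50°, λ = atan2(p_y, p_x) ≈ 121.43°.

≈ 1°N, 121°E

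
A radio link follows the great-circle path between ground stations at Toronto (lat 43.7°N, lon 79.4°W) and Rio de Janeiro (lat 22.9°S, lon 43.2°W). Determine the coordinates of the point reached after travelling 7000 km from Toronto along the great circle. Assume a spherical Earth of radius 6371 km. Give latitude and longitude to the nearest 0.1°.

≈ lat 12.5°S, lon 48.4°W

From cos δ = sin φ₁ sin φ₂ + cos φ₁ cos φ₂ cos Δλ, the central angle is δ ≈ 1.299 rad (74.4°). The total great-circle distance is δ·R ≈ 1.299 × 6371 ≈ 8275 km, so the target fraction is f = 7000/8275 ≈ 0.846.
Interpolate at f ≈ 0.846 with slerp weights a = sin((1−f)δ)/sin δ ≈ 0.206, b = sin(fδ)/sin δ ≈ 0.925.
p = a·p₁ + b·p₂ ≈ (0.648, -0.730, -0.217); φ = arcsin(p_z) ≈ -12.54°, λ = atan2(p_y, p_x) ≈ -48.38°.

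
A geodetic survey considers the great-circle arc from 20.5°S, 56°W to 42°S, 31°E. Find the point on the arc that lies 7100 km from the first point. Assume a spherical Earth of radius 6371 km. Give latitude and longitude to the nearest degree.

≈ 44°S, 17°E

Write both endpoints as unit vectors p₁, p₂ with components (cos φ cos λ, cos φ sin λ, sin φ).
The central angle between the endpoints is δ = arccos(p₁·p₂) ≈ 1.297 rad (74.3°). The total great-circle distance is δ·R ≈ 1.297 × 6371 ≈ 8261 km, so the target fraction is f = 7100/8261 ≈ 0.859.
Interpolate at f ≈ 0.859 with slerp weights a = sin((1−f)δ)/sin δ ≈ 0.188, b = sin(fδ)/sin δ ≈ 0.932.
p = a·p₁ + b·p₂ ≈ (0.693, 0.211, -0.690); φ = arcsin(p_z) ≈ -43.62°, λ = atan2(p_y, p_x) ≈ 16.93°.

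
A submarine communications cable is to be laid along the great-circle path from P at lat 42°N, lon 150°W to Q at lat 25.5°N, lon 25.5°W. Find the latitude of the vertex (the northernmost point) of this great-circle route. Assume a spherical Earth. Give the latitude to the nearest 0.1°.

The great circle lies in the plane with unit normal n̂ = (p₁ × p₂)/|p₁ × p₂|.
Here n̂_z ≈ +0.555; the vertex latitude is φ_max = arccos|n̂_z| ≈ 56.3°.

≈ 56.3°N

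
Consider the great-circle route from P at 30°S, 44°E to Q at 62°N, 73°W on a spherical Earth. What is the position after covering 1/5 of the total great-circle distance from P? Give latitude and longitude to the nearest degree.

Convert each endpoint to a unit vector on the sphere (x = cos φ cos λ, y = cos φ sin λ, z = sin φ).
The central angle between the endpoints is δ = arccos(p₁·p₂) ≈ 2.247 rad (128.8°).
Interpolate at f = 1/5 with slerp weights a = sin((1−f)δ)/sin δ ≈ 1.250, b = sin(fδ)/sin δ ≈ 0.557.
p = a·p₁ + b·p₂ ≈ (0.855, 0.502, -0.133); φ = arcsin(p_z) ≈ -7.63°, λ = atan2(p_y, p_x) ≈ 30.40°.

≈ 8°S, 30°E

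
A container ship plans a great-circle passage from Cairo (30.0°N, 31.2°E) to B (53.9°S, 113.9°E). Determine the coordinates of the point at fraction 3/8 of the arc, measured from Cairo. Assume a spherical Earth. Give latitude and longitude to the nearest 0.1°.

Write both endpoints as unit vectors p₁, p₂ with components (cos φ cos λ, cos φ sin λ, sin φ).
The central angle between the endpoints is δ = arccos(p₁·p₂) ≈ 1.917 rad (109.8°).
Interpolate at f = 3/8 with slerp weights a = sin((1−f)δ)/sin δ ≈ 0.990, b = sin(fδ)/sin δ ≈ 0.700.
p = a·p₁ + b·p₂ ≈ (0.566, 0.821, -0.071); φ = arcsin(p_z) ≈ -4.05°, λ = atan2(p_y, p_x) ≈ 55.41°.

≈ (4.0°S, 55.4°E)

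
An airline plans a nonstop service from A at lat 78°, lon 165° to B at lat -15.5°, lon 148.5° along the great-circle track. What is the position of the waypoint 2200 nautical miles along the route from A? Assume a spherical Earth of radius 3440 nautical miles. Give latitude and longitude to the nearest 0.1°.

Write both endpoints as unit vectors p₁, p₂ with components (cos φ cos λ, cos φ sin λ, sin φ).
The central angle between the endpoints is δ = arccos(p₁·p₂) ≈ 1.640 rad (94.0°). The total great-circle distance is δ·R ≈ 1.640 × 3440 ≈ 5642 nmi, so the target fraction is f = 2200/5642 ≈ 0.390.
Interpolate at f ≈ 0.390 with slerp weights a = sin((1−f)δ)/sin δ ≈ 0.844, b = sin(fδ)/sin δ ≈ 0.598.
p = a·p₁ + b·p₂ ≈ (-0.661, 0.347, 0.666); φ = arcsin(p_z) ≈ 41.72°, λ = atan2(p_y, p_x) ≈ 152.33°.

≈ lat 41.7°, lon 152.3°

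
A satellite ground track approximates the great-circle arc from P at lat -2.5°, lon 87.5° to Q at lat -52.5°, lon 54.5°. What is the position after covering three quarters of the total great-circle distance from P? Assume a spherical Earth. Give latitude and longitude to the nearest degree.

≈ lat -41°, lon 67°

Convert each endpoint to a unit vector on the sphere (x = cos φ cos λ, y = cos φ sin λ, z = sin φ).
The central angle between the endpoints is δ = arccos(p₁·p₂) ≈ 0.995 rad (57.0°).
Interpolate at f = 3/4 with slerp weights a = sin((1−f)δ)/sin δ ≈ 0.294, b = sin(fδ)/sin δ ≈ 0.809.
p = a·p₁ + b·p₂ ≈ (0.299, 0.694, -0.655); φ = arcsin(p_z) ≈ -40.91°, λ = atan2(p_y, p_x) ≈ 66.70°.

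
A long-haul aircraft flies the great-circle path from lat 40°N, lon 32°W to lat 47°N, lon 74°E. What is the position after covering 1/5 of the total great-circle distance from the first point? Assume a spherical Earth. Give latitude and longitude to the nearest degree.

Convert each endpoint to a unit vector on the sphere (x = cos φ cos λ, y = cos φ sin λ, z = sin φ).
The central angle between the endpoints is δ = arccos(p₁·p₂) ≈ 1.239 rad (71.0°).
Interpolate at f = 1/5 with slerp weights a = sin((1−f)δ)/sin δ ≈ 0.885, b = sin(fδ)/sin δ ≈ 0.259.
p = a·p₁ + b·p₂ ≈ (0.624, -0.189, 0.758); φ = arcsin(p_z) ≈ 49.33°, λ = atan2(p_y, p_x) ≈ -16.87°.

≈ lat 49°N, lon 17°W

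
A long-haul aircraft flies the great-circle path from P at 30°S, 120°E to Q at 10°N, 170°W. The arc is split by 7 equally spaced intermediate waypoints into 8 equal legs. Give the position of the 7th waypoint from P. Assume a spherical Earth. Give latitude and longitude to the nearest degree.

Write both endpoints as unit vectors p₁, p₂ with components (cos φ cos λ, cos φ sin λ, sin φ).
The central angle between the endpoints is δ = arccos(p₁·p₂) ≈ 1.364 rad (78.2°).
Interpolate at f = 7/8 with slerp weights a = sin((1−f)δ)/sin δ ≈ 0.173, b = sin(fδ)/sin δ ≈ 0.950.
p = a·p₁ + b·p₂ ≈ (-0.996, -0.032, 0.078); φ = arcsin(p_z) ≈ 4.49°, λ = atan2(p_y, p_x) ≈ -178.14°.

≈ 4°N, 178°W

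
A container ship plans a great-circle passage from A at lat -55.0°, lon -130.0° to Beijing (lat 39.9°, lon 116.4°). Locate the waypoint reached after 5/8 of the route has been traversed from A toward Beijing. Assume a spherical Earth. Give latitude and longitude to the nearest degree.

The haversine formula gives a central angle δ ≈ 2.348 rad (134.6°) between the endpoints.
Interpolate at f = 5/8 with slerp weights a = sin((1−f)δ)/sin δ ≈ 1.082, b = sin(fδ)/sin δ ≈ 1.396.
p = a·p₁ + b·p₂ ≈ (-0.875, 0.484, 0.009); φ = arcsin(p_z) ≈ 0.51°, λ = atan2(p_y, p_x) ≈ 151.07°.

≈ lat 1°, lon 151°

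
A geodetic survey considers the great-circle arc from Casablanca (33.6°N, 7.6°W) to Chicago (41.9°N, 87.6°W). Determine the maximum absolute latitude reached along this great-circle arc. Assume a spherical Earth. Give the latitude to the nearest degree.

≈ 46°N

The great circle lies in the plane with unit normal n̂ = (p₁ × p₂)/|p₁ × p₂|.
Here n̂_z ≈ -0.695; the vertex latitude is φ_max = arccos|n̂_z| ≈ 46.0°.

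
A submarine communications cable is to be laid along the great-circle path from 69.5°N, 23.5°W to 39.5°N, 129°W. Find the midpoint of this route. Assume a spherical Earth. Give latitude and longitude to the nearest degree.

Convert each endpoint to a unit vector on the sphere (x = cos φ cos λ, y = cos φ sin λ, z = sin φ).
The central angle between the endpoints is δ = arccos(p₁·p₂) ≈ 1.020 rad (58.4°).
Interpolate at f = 1/2 with slerp weights a = sin((1−f)δ)/sin δ ≈ 0.573, b = sin(fδ)/sin δ ≈ 0.573.
p = a·p₁ + b·p₂ ≈ (-0.094, -0.424, 0.901); φ = arcsin(p_z) ≈ 64.29°, λ = atan2(p_y, p_x) ≈ -102.54°.

≈ 64°N, 103°W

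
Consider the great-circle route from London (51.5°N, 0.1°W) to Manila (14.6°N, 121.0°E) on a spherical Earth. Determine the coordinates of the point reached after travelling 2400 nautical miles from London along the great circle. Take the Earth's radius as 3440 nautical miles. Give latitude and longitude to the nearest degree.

≈ 55°N, 69°E

Write both endpoints as unit vectors p₁, p₂ with components (cos φ cos λ, cos φ sin λ, sin φ).
The central angle between the endpoints is δ = arccos(p₁·p₂) ≈ 1.685 rad (96.5°). The total great-circle distance is δ·R ≈ 1.685 × 3440 ≈ 5796 nmi, so the target fraction is f = 2400/5796 ≈ 0.414.
Interpolate at f ≈ 0.414 with slerp weights a = sin((1−f)δ)/sin δ ≈ 0.840, b = sin(fδ)/sin δ ≈ 0.647.
p = a·p₁ + b·p₂ ≈ (0.201, 0.535, 0.820); φ = arcsin(p_z) ≈ 55.12°, λ = atan2(p_y, p_x) ≈ 69.46°.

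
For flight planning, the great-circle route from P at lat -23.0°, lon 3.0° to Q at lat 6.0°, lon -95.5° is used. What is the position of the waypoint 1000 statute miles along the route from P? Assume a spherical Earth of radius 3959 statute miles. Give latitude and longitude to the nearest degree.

Write both endpoints as unit vectors p₁, p₂ with components (cos φ cos λ, cos φ sin λ, sin φ).
The central angle between the endpoints is δ = arccos(p₁·p₂) ≈ 1.748 rad (100.1°). The total great-circle distance is δ·R ≈ 1.748 × 3959 ≈ 6920 mi, so the target fraction is f = 1000/6920 ≈ 0.145.
Interpolate at f ≈ 0.145 with slerp weights a = sin((1−f)δ)/sin δ ≈ 1.013, b = sin(fδ)/sin δ ≈ 0.254.
p = a·p₁ + b·p₂ ≈ (0.907, -0.203, -0.369); φ = arcsin(p_z) ≈ -21.67°, λ = atan2(p_y, p_x) ≈ -12.59°.

≈ lat -22°, lon -13°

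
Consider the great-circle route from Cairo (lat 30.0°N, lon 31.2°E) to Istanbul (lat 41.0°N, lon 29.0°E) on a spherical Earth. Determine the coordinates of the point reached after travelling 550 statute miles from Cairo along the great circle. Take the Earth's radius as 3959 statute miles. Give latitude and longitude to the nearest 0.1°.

≈ lat 37.9°N, lon 29.7°E

Convert each endpoint to a unit vector on the sphere (x = cos φ cos λ, y = cos φ sin λ, z = sin φ).
The central angle between the endpoints is δ = arccos(p₁·p₂) ≈ 0.194 rad (11.1°). The total great-circle distance is δ·R ≈ 0.194 × 3959 ≈ 770 mi, so the target fraction is f = 550/770 ≈ 0.714.
Interpolate at f ≈ 0.714 with slerp weights a = sin((1−f)δ)/sin δ ≈ 0.287, b = sin(fδ)/sin δ ≈ 0.716.
p = a·p₁ + b·p₂ ≈ (0.686, 0.391, 0.614); φ = arcsin(p_z) ≈ 37.86°, λ = atan2(p_y, p_x) ≈ 29.69°.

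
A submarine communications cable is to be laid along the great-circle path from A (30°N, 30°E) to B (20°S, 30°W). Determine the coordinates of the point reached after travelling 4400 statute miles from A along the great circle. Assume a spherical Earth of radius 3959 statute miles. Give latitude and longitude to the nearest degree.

Convert each endpoint to a unit vector on the sphere (x = cos φ cos λ, y = cos φ sin λ, z = sin φ).
The central angle between the endpoints is δ = arccos(p₁·p₂) ≈ 1.333 rad (76.4°). The total great-circle distance is δ·R ≈ 1.333 × 3959 ≈ 5276 mi, so the target fraction is f = 4400/5276 ≈ 0.834.
Interpolate at f ≈ 0.834 with slerp weights a = sin((1−f)δ)/sin δ ≈ 0.226, b = sin(fδ)/sin δ ≈ 0.922.
p = a·p₁ + b·p₂ ≈ (0.920, -0.336, -0.203); φ = arcsin(p_z) ≈ -11.69°, λ = atan2(p_y, p_x) ≈ -20.04°.

≈ (12°S, 20°W)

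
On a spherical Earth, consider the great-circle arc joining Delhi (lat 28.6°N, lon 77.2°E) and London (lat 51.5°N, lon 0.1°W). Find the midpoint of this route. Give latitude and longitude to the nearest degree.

≈ lat 47°N, lon 46°E

Write both endpoints as unit vectors p₁, p₂ with components (cos φ cos λ, cos φ sin λ, sin φ).
The central angle between the endpoints is δ = arccos(p₁·p₂) ≈ 1.053 rad (60.3°).
Interpolate at f = 1/2 with slerp weights a = sin((1−f)δ)/sin δ ≈ 0.578, b = sin(fδ)/sin δ ≈ 0.578.
p = a·p₁ + b·p₂ ≈ (0.473, 0.495, 0.729); φ = arcsin(p_z) ≈ 46.84°, λ = atan2(p_y, p_x) ≈ 46.30°.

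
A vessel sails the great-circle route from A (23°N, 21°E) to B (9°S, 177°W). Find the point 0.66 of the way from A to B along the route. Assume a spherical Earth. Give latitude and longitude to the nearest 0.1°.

Write both endpoints as unit vectors p₁, p₂ with components (cos φ cos λ, cos φ sin λ, sin φ).
The central angle between the endpoints is δ = arccos(p₁·p₂) ≈ 2.754 rad (157.8°).
Interpolate at f = 0.66 with slerp weights a = sin((1−f)δ)/sin δ ≈ 2.131, b = sin(fδ)/sin δ ≈ 2.565.
p = a·p₁ + b·p₂ ≈ (-0.699, 0.570, 0.431); φ = arcsin(p_z) ≈ 25.54°, λ = atan2(p_y, p_x) ≈ 140.80°.

≈ (25.5°N, 140.8°E)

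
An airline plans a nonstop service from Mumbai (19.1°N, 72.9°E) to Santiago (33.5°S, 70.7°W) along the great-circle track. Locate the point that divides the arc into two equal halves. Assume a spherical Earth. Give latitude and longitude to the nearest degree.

≈ 22°S, 12°E

Write both endpoints as unit vectors p₁, p₂ with components (cos φ cos λ, cos φ sin λ, sin φ).
The central angle between the endpoints is δ = arccos(p₁·p₂) ≈ 2.523 rad (144.6°).
Interpolate at f = 1/2 with slerp weights a = sin((1−f)δ)/sin δ ≈ 1.643, b = sin(fδ)/sin δ ≈ 1.643.
p = a·p₁ + b·p₂ ≈ (0.910, 0.191, -0.369); φ = arcsin(p_z) ≈ -21.67°, λ = atan2(p_y, p_x) ≈ 11.85°.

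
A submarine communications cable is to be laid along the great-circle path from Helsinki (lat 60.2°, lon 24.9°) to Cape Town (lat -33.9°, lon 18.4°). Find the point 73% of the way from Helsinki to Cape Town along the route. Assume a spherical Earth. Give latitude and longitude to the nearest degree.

Write both endpoints as unit vectors p₁, p₂ with components (cos φ cos λ, cos φ sin λ, sin φ).
The central angle between the endpoints is δ = arccos(p₁·p₂) ≈ 1.645 rad (94.3°).
Interpolate at f = 0.73 with slerp weights a = sin((1−f)δ)/sin δ ≈ 0.431, b = sin(fδ)/sin δ ≈ 0.935.
p = a·p₁ + b·p₂ ≈ (0.931, 0.335, -0.148); φ = arcsin(p_z) ≈ -8.48°, λ = atan2(p_y, p_x) ≈ 19.80°.

≈ lat -8°, lon 20°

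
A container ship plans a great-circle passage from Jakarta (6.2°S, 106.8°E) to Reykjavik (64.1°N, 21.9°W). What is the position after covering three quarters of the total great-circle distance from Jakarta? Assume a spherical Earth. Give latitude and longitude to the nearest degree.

The haversine formula gives a central angle δ ≈ 1.948 rad (111.6°) between the endpoints.
Interpolate at f = 3/4 with slerp weights a = sin((1−f)δ)/sin δ ≈ 0.504, b = sin(fδ)/sin δ ≈ 1.069.
p = a·p₁ + b·p₂ ≈ (0.289, 0.305, 0.908); φ = arcsin(p_z) ≈ 65.17°, λ = atan2(p_y, p_x) ≈ 46.57°.

≈ 65°N, 47°E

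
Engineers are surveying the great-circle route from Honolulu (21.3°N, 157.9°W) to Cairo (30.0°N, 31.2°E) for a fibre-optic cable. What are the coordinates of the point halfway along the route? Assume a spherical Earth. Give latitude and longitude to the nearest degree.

From cos δ = sin φ₁ sin φ₂ + cos φ₁ cos φ₂ cos Δλ, the central angle is δ ≈ 2.233 rad (128.0°).
Interpolate at f = 1/2 with slerp weights a = sin((1−f)δ)/sin δ ≈ 1.140, b = sin(fδ)/sin δ ≈ 1.140.
p = a·p₁ + b·p₂ ≈ (-0.140, 0.112, 0.984); φ = arcsin(p_z) ≈ 79.70°, λ = atan2(p_y, p_x) ≈ 141.31°.

≈ 80°N, 141°E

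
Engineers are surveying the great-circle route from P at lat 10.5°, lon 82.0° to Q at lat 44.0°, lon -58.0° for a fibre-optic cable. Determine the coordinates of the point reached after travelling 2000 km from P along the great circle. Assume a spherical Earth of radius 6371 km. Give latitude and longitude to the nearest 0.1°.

Write both endpoints as unit vectors p₁, p₂ with components (cos φ cos λ, cos φ sin λ, sin φ).
The central angle between the endpoints is δ = arccos(p₁·p₂) ≈ 1.999 rad (114.5°). The total great-circle distance is δ·R ≈ 1.999 × 6371 ≈ 12736 km, so the target fraction is f = 2000/12736 ≈ 0.157.
Interpolate at f ≈ 0.157 with slerp weights a = sin((1−f)δ)/sin δ ≈ 1.092, b = sin(fδ)/sin δ ≈ 0.339.
p = a·p₁ + b·p₂ ≈ (0.279, 0.856, 0.435); φ = arcsin(p_z) ≈ 25.77°, λ = atan2(p_y, p_x) ≈ 71.96°.

≈ lat 25.8°, lon 72.0°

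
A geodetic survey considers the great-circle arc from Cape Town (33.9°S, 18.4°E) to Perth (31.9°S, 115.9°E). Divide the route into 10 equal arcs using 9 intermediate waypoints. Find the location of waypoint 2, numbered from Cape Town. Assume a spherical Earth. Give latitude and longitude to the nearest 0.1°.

≈ 40.7°S, 36.2°E

Convert each endpoint to a unit vector on the sphere (x = cos φ cos λ, y = cos φ sin λ, z = sin φ).
The central angle between the endpoints is δ = arccos(p₁·p₂) ≈ 1.367 rad (78.3°).
Interpolate at f = 2/10 with slerp weights a = sin((1−f)δ)/sin δ ≈ 0.907, b = sin(fδ)/sin δ ≈ 0.276.
p = a·p₁ + b·p₂ ≈ (0.612, 0.448, -0.652); φ = arcsin(p_z) ≈ -40.66°, λ = atan2(p_y, p_x) ≈ 36.21°.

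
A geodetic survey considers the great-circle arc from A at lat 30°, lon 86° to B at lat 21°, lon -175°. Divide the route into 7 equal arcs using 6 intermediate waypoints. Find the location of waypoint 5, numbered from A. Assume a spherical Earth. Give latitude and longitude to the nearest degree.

From cos δ = sin φ₁ sin φ₂ + cos φ₁ cos φ₂ cos Δλ, the central angle is δ ≈ 1.518 rad (87.0°).
Interpolate at f = 5/7 with slerp weights a = sin((1−f)δ)/sin δ ≈ 0.421, b = sin(fδ)/sin δ ≈ 0.885.
p = a·p₁ + b·p₂ ≈ (-0.798, 0.292, 0.528); φ = arcsin(p_z) ≈ 31.85°, λ = atan2(p_y, p_x) ≈ 159.93°.

≈ lat 32°, lon 160°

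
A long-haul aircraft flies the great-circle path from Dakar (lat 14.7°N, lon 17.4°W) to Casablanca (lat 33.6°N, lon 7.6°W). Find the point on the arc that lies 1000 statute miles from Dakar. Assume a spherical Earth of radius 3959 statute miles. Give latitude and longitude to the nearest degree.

≈ lat 28°N, lon 11°W

Write both endpoints as unit vectors p₁, p₂ with components (cos φ cos λ, cos φ sin λ, sin φ).
The central angle between the endpoints is δ = arccos(p₁·p₂) ≈ 0.364 rad (20.9°). The total great-circle distance is δ·R ≈ 0.364 × 3959 ≈ 1443 mi, so the target fraction is f = 1000/1443 ≈ 0.693.
Interpolate at f ≈ 0.693 with slerp weights a = sin((1−f)δ)/sin δ ≈ 0.313, b = sin(fδ)/sin δ ≈ 0.701.
p = a·p₁ + b·p₂ ≈ (0.868, -0.168, 0.467); φ = arcsin(p_z) ≈ 27.87°, λ = atan2(p_y, p_x) ≈ -10.94°.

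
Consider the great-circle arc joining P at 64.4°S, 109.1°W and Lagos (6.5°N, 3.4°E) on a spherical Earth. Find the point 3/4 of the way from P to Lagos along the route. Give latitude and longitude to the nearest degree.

Write both endpoints as unit vectors p₁, p₂ with components (cos φ cos λ, cos φ sin λ, sin φ).
The central angle between the endpoints is δ = arccos(p₁·p₂) ≈ 1.840 rad (105.4°).
Interpolate at f = 3/4 with slerp weights a = sin((1−f)δ)/sin δ ≈ 0.461, b = sin(fδ)/sin δ ≈ 1.019.
p = a·p₁ + b·p₂ ≈ (0.945, -0.128, -0.300); φ = arcsin(p_z) ≈ -17.47°, λ = atan2(p_y, p_x) ≈ -7.72°.

≈ 17°S, 8°W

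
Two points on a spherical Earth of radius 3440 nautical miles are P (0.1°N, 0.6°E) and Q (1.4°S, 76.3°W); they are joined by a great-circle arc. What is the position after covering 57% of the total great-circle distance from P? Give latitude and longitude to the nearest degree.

Convert each endpoint to a unit vector on the sphere (x = cos φ cos λ, y = cos φ sin λ, z = sin φ).
The central angle between the endpoints is δ = arccos(p₁·p₂) ≈ 1.342 rad (76.9°).
Interpolate at f = 0.57 with slerp weights a = sin((1−f)δ)/sin δ ≈ 0.560, b = sin(fδ)/sin δ ≈ 0.711.
p = a·p₁ + b·p₂ ≈ (0.729, -0.685, -0.016); φ = arcsin(p_z) ≈ -0.94°, λ = atan2(p_y, p_x) ≈ -43.23°.

≈ (1°S, 43°W)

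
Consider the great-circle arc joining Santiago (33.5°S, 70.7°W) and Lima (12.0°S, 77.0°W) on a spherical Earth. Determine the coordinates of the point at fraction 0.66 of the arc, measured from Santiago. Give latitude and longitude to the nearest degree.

≈ 19°S, 75°W

Convert each endpoint to a unit vector on the sphere (x = cos φ cos λ, y = cos φ sin λ, z = sin φ).
The central angle between the endpoints is δ = arccos(p₁·p₂) ≈ 0.388 rad (22.3°).
Interpolate at f = 0.66 with slerp weights a = sin((1−f)δ)/sin δ ≈ 0.348, b = sin(fδ)/sin δ ≈ 0.670.
p = a·p₁ + b·p₂ ≈ (0.243, -0.912, -0.331); φ = arcsin(p_z) ≈ -19.34°, λ = atan2(p_y, p_x) ≈ -75.07°.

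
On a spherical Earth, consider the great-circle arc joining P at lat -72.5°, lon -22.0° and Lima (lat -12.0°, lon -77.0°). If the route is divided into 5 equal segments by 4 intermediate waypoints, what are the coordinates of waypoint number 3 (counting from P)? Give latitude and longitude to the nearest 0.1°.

≈ lat -38.2°, lon -68.1°

Write both endpoints as unit vectors p₁, p₂ with components (cos φ cos λ, cos φ sin λ, sin φ).
The central angle between the endpoints is δ = arccos(p₁·p₂) ≈ 1.195 rad (68.5°).
Interpolate at f = 3/5 with slerp weights a = sin((1−f)δ)/sin δ ≈ 0.495, b = sin(fδ)/sin δ ≈ 0.706.
p = a·p₁ + b·p₂ ≈ (0.293, -0.729, -0.619); φ = arcsin(p_z) ≈ -38.21°, λ = atan2(p_y, p_x) ≈ -68.08°.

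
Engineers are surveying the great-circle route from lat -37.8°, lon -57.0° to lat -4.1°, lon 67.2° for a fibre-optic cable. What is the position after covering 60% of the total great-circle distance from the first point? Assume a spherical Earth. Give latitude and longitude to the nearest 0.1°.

≈ lat -33.3°, lon 29.8°

Convert each endpoint to a unit vector on the sphere (x = cos φ cos λ, y = cos φ sin λ, z = sin φ).
The central angle between the endpoints is δ = arccos(p₁·p₂) ≈ 1.981 rad (113.5°).
Interpolate at f = 0.60 with slerp weights a = sin((1−f)δ)/sin δ ≈ 0.777, b = sin(fδ)/sin δ ≈ 1.012.
p = a·p₁ + b·p₂ ≈ (0.725, 0.416, -0.548); φ = arcsin(p_z) ≈ -33.26°, λ = atan2(p_y, p_x) ≈ 29.82°.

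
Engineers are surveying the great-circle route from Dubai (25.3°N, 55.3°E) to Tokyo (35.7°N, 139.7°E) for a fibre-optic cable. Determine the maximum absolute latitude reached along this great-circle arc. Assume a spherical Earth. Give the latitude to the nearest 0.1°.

≈ 39.5°N

The great circle lies in the plane with unit normal n̂ = (p₁ × p₂)/|p₁ × p₂|.
Here n̂_z ≈ +0.772; the vertex latitude is φ_max = arccos|n̂_z| ≈ 39.5°.
Check via Clairaut: cos φ_max = |cos φ₁| · sin C = cos(25.3°)·sin(58.6°) ≈ 0.772, again giving ≈ 39.5°.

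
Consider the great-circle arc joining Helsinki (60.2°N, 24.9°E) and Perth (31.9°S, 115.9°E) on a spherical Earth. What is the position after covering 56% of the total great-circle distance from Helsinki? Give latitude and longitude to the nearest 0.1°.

≈ 13.0°N, 89.0°E

From cos δ = sin φ₁ sin φ₂ + cos φ₁ cos φ₂ cos Δλ, the central angle is δ ≈ 2.055 rad (117.8°).
Interpolate at f = 0.56 with slerp weights a = sin((1−f)δ)/sin δ ≈ 0.888, b = sin(fδ)/sin δ ≈ 1.032.
p = a·p₁ + b·p₂ ≈ (0.018, 0.974, 0.226); φ = arcsin(p_z) ≈ 13.03°, λ = atan2(p_y, p_x) ≈ 88.96°.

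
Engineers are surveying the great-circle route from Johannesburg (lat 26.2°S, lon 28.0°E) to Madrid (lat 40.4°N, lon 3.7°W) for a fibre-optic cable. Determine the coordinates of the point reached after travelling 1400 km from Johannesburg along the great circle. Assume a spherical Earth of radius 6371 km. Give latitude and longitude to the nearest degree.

The haversine formula gives a central angle δ ≈ 1.271 rad (72.8°) between the endpoints. The total great-circle distance is δ·R ≈ 1.271 × 6371 ≈ 8098 km, so the target fraction is f = 1400/8098 ≈ 0.173.
Interpolate at f ≈ 0.173 with slerp weights a = sin((1−f)δ)/sin δ ≈ 0.909, b = sin(fδ)/sin δ ≈ 0.228.
p = a·p₁ + b·p₂ ≈ (0.893, 0.372, -0.253); φ = arcsin(p_z) ≈ -14.67°, λ = atan2(p_y, p_x) ≈ 22.58°.

≈ lat 15°S, lon 23°E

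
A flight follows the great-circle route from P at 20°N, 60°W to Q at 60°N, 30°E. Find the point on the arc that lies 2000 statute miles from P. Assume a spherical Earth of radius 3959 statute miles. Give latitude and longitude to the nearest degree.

≈ 43°N, 40°W

The haversine formula gives a central angle δ ≈ 1.270 rad (72.8°) between the endpoints. The total great-circle distance is δ·R ≈ 1.270 × 3959 ≈ 5028 mi, so the target fraction is f = 2000/5028 ≈ 0.398.
Interpolate at f ≈ 0.398 with slerp weights a = sin((1−f)δ)/sin δ ≈ 0.725, b = sin(fδ)/sin δ ≈ 0.507.
p = a·p₁ + b·p₂ ≈ (0.560, -0.463, 0.687); φ = arcsin(p_z) ≈ 43.38°, λ = atan2(p_y, p_x) ≈ -39.60°.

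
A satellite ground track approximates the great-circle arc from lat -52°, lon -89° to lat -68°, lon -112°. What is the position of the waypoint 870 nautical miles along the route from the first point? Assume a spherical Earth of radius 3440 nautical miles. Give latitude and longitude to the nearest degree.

The haversine formula gives a central angle δ ≈ 0.339 rad (19.5°) between the endpoints. The total great-circle distance is δ·R ≈ 0.339 × 3440 ≈ 1168 nmi, so the target fraction is f = 870/1168 ≈ 0.745.
Interpolate at f ≈ 0.745 with slerp weights a = sin((1−f)δ)/sin δ ≈ 0.260, b = sin(fδ)/sin δ ≈ 0.751.
p = a·p₁ + b·p₂ ≈ (-0.103, -0.421, -0.901); φ = arcsin(p_z) ≈ -64.33°, λ = atan2(p_y, p_x) ≈ -103.71°.

≈ lat -64°, lon -104°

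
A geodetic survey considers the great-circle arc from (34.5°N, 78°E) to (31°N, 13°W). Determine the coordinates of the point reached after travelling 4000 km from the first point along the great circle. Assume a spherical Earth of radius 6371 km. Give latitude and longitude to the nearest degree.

≈ (43°N, 33°E)

From cos δ = sin φ₁ sin φ₂ + cos φ₁ cos φ₂ cos Δλ, the central angle is δ ≈ 1.288 rad (73.8°). The total great-circle distance is δ·R ≈ 1.288 × 6371 ≈ 8204 km, so the target fraction is f = 4000/8204 ≈ 0.488.
Interpolate at f ≈ 0.488 with slerp weights a = sin((1−f)δ)/sin δ ≈ 0.638, b = sin(fδ)/sin δ ≈ 0.612.
p = a·p₁ + b·p₂ ≈ (0.620, 0.397, 0.677); φ = arcsin(p_z) ≈ 42.58°, λ = atan2(p_y, p_x) ≈ 32.60°.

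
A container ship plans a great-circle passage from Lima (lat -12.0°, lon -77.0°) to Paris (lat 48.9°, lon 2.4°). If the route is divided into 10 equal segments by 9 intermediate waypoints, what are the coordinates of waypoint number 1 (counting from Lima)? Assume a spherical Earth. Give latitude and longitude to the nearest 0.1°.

≈ lat -4.9°, lon -71.0°

Convert each endpoint to a unit vector on the sphere (x = cos φ cos λ, y = cos φ sin λ, z = sin φ).
The central angle between the endpoints is δ = arccos(p₁·p₂) ≈ 1.609 rad (92.2°).
Interpolate at f = 1/10 with slerp weights a = sin((1−f)δ)/sin δ ≈ 0.993, b = sin(fδ)/sin δ ≈ 0.160.
p = a·p₁ + b·p₂ ≈ (0.324, -0.942, -0.086); φ = arcsin(p_z) ≈ -4.91°, λ = atan2(p_y, p_x) ≈ -71.03°.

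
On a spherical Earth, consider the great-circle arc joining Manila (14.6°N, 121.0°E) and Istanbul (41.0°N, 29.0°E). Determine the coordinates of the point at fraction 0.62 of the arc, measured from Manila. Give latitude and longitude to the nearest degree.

Convert each endpoint to a unit vector on the sphere (x = cos φ cos λ, y = cos φ sin λ, z = sin φ).
The central angle between the endpoints is δ = arccos(p₁·p₂) ≈ 1.430 rad (82.0°).
Interpolate at f = 0.62 with slerp weights a = sin((1−f)δ)/sin δ ≈ 0.522, b = sin(fδ)/sin δ ≈ 0.783.
p = a·p₁ + b·p₂ ≈ (0.256, 0.720, 0.645); φ = arcsin(p_z) ≈ 40.18°, λ = atan2(p_y, p_x) ≈ 70.39°.

≈ 40°N, 70°E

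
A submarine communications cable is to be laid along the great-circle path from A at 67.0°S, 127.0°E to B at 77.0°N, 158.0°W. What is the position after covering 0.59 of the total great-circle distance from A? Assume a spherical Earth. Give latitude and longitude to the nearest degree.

≈ 20°N, 155°E

Convert each endpoint to a unit vector on the sphere (x = cos φ cos λ, y = cos φ sin λ, z = sin φ).
The central angle between the endpoints is δ = arccos(p₁·p₂) ≈ 2.635 rad (150.9°).
Interpolate at f = 0.59 with slerp weights a = sin((1−f)δ)/sin δ ≈ 1.816, b = sin(fδ)/sin δ ≈ 2.059.
p = a·p₁ + b·p₂ ≈ (-0.857, 0.393, 0.334); φ = arcsin(p_z) ≈ 19.53°, λ = atan2(p_y, p_x) ≈ 155.34°.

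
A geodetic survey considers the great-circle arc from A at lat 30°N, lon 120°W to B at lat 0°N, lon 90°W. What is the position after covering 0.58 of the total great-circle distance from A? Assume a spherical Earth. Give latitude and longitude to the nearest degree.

≈ lat 13°N, lon 102°W

From cos δ = sin φ₁ sin φ₂ + cos φ₁ cos φ₂ cos Δλ, the central angle is δ ≈ 0.723 rad (41.4°).
Interpolate at f = 0.58 with slerp weights a = sin((1−f)δ)/sin δ ≈ 0.452, b = sin(fδ)/sin δ ≈ 0.615.
p = a·p₁ + b·p₂ ≈ (-0.196, -0.954, 0.226); φ = arcsin(p_z) ≈ 13.06°, λ = atan2(p_y, p_x) ≈ -101.59°.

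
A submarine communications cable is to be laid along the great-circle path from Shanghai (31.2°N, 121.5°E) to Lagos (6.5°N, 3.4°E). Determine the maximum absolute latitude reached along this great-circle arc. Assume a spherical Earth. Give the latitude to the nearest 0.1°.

The great circle lies in the plane with unit normal n̂ = (p₁ × p₂)/|p₁ × p₂|.
Here n̂_z ≈ -0.798; the vertex latitude is φ_max = arccos|n̂_z| ≈ 37.1°.
Check via Clairaut: cos φ_max = |cos φ₁| · sin C = cos(31.2°)·sin(68.8°) ≈ 0.798, again giving ≈ 37.1°.

≈ 37.1°N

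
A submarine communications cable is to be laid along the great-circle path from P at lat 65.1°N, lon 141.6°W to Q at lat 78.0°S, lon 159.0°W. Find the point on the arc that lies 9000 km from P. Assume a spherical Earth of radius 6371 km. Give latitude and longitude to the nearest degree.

≈ lat 16°S, lon 148°W

From cos δ = sin φ₁ sin φ₂ + cos φ₁ cos φ₂ cos Δλ, the central angle is δ ≈ 2.504 rad (143.5°). The total great-circle distance is δ·R ≈ 2.504 × 6371 ≈ 15955 km, so the target fraction is f = 9000/15955 ≈ 0.564.
Interpolate at f ≈ 0.564 with slerp weights a = sin((1−f)δ)/sin δ ≈ 1.491, b = sin(fδ)/sin δ ≈ 1.660.
p = a·p₁ + b·p₂ ≈ (-0.814, -0.514, -0.271); φ = arcsin(p_z) ≈ -15.70°, λ = atan2(p_y, p_x) ≈ -147.75°.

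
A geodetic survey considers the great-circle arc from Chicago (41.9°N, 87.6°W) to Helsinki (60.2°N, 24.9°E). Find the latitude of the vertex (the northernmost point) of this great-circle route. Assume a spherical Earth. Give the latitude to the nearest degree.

≈ 68°N

The great circle lies in the plane with unit normal n̂ = (p₁ × p₂)/|p₁ × p₂|.
Here n̂_z ≈ +0.380; the vertex latitude is φ_max = arccos|n̂_z| ≈ 67.7°.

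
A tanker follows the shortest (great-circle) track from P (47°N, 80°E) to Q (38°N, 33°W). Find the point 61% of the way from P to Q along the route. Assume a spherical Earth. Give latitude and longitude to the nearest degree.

≈ (56°N, 2°E)

From cos δ = sin φ₁ sin φ₂ + cos φ₁ cos φ₂ cos Δλ, the central angle is δ ≈ 1.328 rad (76.1°).
Interpolate at f = 0.61 with slerp weights a = sin((1−f)δ)/sin δ ≈ 0.510, b = sin(fδ)/sin δ ≈ 0.746.
p = a·p₁ + b·p₂ ≈ (0.554, 0.022, 0.832); φ = arcsin(p_z) ≈ 56.35°, λ = atan2(p_y, p_x) ≈ 2.31°.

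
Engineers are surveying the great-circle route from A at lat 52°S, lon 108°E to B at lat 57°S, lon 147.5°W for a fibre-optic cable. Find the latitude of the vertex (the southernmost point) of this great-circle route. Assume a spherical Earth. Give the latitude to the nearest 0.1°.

≈ 66.6°S

The great circle lies in the plane with unit normal n̂ = (p₁ × p₂)/|p₁ × p₂|.
Here n̂_z ≈ +0.397; the vertex latitude is φ_max = arccos|n̂_z| ≈ 66.6°.
Check via Clairaut: cos φ_max = |cos φ₁| · sin C = cos(52.0°)·sin(139.8°) ≈ 0.397, again giving ≈ 66.6°.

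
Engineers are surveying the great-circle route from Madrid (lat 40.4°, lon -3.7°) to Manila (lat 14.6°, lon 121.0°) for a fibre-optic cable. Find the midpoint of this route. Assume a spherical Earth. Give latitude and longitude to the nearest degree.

Write both endpoints as unit vectors p₁, p₂ with components (cos φ cos λ, cos φ sin λ, sin φ).
The central angle between the endpoints is δ = arccos(p₁·p₂) ≈ 1.830 rad (104.8°).
Interpolate at f = 1/2 with slerp weights a = sin((1−f)δ)/sin δ ≈ 0.820, b = sin(fδ)/sin δ ≈ 0.820.
p = a·p₁ + b·p₂ ≈ (0.214, 0.640, 0.738); φ = arcsin(p_z) ≈ 47.56°, λ = atan2(p_y, p_x) ≈ 71.47°.

≈ lat 48°, lon 71°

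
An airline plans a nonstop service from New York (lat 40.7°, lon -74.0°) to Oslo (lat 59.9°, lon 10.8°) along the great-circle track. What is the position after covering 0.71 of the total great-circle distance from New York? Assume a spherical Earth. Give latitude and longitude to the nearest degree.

Convert each endpoint to a unit vector on the sphere (x = cos φ cos λ, y = cos φ sin λ, z = sin φ).
The central angle between the endpoints is δ = arccos(p₁·p₂) ≈ 0.929 rad (53.2°).
Interpolate at f = 0.71 with slerp weights a = sin((1−f)δ)/sin δ ≈ 0.332, b = sin(fδ)/sin δ ≈ 0.765.
p = a·p₁ + b·p₂ ≈ (0.446, -0.170, 0.879); φ = arcsin(p_z) ≈ 61.47°, λ = atan2(p_y, p_x) ≈ -20.88°.

≈ lat 61°, lon -21°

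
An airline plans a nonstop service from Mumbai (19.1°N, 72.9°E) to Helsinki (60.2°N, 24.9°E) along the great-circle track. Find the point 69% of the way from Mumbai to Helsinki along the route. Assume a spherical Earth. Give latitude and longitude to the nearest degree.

Write both endpoints as unit vectors p₁, p₂ with components (cos φ cos λ, cos φ sin λ, sin φ).
The central angle between the endpoints is δ = arccos(p₁·p₂) ≈ 0.930 rad (53.3°).
Interpolate at f = 0.69 with slerp weights a = sin((1−f)δ)/sin δ ≈ 0.355, b = sin(fδ)/sin δ ≈ 0.747.
p = a·p₁ + b·p₂ ≈ (0.435, 0.477, 0.764); φ = arcsin(p_z) ≈ 49.81°, λ = atan2(p_y, p_x) ≈ 47.60°.

≈ 50°N, 48°E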